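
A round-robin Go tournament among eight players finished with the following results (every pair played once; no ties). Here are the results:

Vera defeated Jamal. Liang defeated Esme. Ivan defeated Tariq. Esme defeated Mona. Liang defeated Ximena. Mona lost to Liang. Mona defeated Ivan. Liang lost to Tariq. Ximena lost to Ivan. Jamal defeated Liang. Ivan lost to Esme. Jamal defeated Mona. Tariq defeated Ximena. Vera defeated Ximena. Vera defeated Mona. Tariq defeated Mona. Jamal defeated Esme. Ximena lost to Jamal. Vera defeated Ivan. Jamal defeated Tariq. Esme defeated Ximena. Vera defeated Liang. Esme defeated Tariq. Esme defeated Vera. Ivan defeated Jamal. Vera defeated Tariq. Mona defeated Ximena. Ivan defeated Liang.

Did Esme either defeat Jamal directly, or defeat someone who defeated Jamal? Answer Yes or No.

Yes

Esme did not beat Jamal directly.
Esme beat Ivan, Ximena, Tariq, Mona, Vera. Of those, Ivan beat Jamal.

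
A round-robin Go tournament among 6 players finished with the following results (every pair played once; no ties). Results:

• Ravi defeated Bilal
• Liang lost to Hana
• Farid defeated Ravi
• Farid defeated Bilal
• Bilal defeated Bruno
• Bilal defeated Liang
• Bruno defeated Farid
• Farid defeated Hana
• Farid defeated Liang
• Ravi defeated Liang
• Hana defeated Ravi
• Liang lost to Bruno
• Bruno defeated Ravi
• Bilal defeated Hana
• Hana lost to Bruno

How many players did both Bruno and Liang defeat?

0

Bruno beat: Liang, Ravi, Hana, Farid.
Liang beat: no one.
No one was beaten by both.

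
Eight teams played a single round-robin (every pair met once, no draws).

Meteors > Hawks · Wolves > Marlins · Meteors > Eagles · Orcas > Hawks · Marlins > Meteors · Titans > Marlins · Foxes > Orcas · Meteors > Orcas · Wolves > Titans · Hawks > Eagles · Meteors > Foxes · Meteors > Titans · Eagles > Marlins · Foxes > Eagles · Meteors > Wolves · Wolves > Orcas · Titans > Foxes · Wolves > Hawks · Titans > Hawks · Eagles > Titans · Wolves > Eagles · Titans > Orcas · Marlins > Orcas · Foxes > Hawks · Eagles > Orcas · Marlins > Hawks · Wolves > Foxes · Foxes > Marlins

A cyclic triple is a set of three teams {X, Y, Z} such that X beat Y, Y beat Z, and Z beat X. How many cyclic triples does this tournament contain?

Win totals: Hawks 1, Orcas 1, Eagles 3, Meteors 6, Wolves 6, Foxes 4, Marlins 3, Titans 4.
A team with w wins dominates both others in C(w,2) triples; summing gives 0 + 0 + 3 + 15 + 15 + 6 + 3 + 6 = 48 transitive triples.
Total triples C(8,3) = 56, so cyclic triples = 56 − 48 = 8.

8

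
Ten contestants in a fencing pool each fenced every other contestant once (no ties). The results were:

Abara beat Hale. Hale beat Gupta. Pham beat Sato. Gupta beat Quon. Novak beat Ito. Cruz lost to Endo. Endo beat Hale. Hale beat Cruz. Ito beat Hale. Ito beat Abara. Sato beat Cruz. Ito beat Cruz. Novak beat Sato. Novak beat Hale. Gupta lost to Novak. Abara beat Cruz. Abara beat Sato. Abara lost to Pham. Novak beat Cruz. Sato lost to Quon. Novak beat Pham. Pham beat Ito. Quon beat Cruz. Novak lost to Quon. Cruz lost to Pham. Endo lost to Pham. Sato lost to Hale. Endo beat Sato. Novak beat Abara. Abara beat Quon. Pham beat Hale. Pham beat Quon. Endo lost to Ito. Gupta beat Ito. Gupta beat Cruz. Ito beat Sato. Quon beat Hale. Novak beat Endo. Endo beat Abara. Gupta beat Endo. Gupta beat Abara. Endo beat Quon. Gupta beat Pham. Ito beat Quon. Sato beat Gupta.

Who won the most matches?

Novak

Win totals: Novak 8, Sato 2, Quon 4, Ito 6, Endo 5, Pham 7, Cruz 0, Gupta 6, Hale 3, Abara 4.
Novak leads with 8 wins (next highest: 7).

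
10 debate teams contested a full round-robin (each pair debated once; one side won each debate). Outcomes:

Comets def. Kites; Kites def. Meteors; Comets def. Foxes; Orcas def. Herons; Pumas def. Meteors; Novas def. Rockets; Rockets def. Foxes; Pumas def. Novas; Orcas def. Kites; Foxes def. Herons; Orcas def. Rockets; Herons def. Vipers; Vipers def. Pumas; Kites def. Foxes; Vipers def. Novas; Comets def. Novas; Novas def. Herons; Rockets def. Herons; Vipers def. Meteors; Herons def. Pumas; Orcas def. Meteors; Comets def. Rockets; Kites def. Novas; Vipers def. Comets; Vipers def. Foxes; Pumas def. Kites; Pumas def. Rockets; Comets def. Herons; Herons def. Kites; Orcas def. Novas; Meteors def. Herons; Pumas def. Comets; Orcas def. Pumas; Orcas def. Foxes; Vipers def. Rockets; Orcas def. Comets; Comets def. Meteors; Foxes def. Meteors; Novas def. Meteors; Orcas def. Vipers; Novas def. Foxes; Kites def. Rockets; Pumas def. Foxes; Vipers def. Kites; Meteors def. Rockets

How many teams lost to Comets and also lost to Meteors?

2

Comets beat: Rockets, Kites, Novas, Herons, Foxes, Meteors.
Meteors beat: Rockets, Herons.
Both beat: Rockets, Herons — 2.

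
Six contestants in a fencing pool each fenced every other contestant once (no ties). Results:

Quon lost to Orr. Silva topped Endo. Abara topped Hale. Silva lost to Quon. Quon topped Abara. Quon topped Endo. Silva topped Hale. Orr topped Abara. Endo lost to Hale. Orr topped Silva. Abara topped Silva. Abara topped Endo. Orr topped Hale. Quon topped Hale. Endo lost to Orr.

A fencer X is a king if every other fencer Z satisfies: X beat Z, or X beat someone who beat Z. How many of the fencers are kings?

1

Endo cannot reach Silva, Hale, Abara, Quon, Orr in two steps.
Silva cannot reach Abara, Quon, Orr in two steps.
Hale cannot reach Silva, Abara, Quon, Orr in two steps.
Abara cannot reach Quon, Orr in two steps.
Quon cannot reach Orr in two steps.
Orr reaches everyone (king).
Kings: Orr — 1.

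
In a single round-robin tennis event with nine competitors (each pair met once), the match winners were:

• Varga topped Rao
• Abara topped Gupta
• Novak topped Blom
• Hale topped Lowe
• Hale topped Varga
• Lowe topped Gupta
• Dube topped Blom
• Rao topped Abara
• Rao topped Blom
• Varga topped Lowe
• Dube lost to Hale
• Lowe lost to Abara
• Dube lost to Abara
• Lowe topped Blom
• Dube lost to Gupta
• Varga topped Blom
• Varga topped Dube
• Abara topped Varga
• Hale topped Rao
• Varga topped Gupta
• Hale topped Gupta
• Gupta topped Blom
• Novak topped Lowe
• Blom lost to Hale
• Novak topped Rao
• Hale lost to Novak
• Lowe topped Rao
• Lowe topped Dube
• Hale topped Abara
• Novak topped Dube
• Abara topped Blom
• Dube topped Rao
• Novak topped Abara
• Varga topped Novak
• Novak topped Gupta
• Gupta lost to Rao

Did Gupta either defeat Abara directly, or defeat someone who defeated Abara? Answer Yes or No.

No

Gupta did not beat Abara directly.
Gupta beat Blom, Dube, but each of them lost to Abara. No two-step path.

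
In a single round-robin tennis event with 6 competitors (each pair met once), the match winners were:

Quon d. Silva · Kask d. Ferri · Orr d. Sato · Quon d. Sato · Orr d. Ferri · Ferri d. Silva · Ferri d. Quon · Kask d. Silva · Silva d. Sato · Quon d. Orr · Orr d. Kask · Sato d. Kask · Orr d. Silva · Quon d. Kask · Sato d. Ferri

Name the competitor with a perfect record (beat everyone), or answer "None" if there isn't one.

Highest win total is Quon with 4 (out of 5 possible).
Quon lost to Ferri, so no competitor went undefeated.

None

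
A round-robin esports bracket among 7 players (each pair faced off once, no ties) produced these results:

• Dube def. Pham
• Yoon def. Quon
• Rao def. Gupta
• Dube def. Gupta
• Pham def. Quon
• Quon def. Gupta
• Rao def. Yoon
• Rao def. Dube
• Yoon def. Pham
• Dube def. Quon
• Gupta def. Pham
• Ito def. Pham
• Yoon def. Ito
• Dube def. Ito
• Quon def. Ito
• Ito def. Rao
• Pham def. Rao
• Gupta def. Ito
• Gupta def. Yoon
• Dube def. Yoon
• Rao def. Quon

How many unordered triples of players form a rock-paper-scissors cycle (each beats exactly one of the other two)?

10

Win totals: Pham 2, Quon 2, Dube 5, Gupta 3, Ito 2, Rao 4, Yoon 3.
A player with w wins dominates both others in C(w,2) triples; summing gives 1 + 1 + 10 + 3 + 1 + 6 + 3 = 25 transitive triples.
Total triples C(7,3) = 35, so cyclic triples = 35 − 25 = 10.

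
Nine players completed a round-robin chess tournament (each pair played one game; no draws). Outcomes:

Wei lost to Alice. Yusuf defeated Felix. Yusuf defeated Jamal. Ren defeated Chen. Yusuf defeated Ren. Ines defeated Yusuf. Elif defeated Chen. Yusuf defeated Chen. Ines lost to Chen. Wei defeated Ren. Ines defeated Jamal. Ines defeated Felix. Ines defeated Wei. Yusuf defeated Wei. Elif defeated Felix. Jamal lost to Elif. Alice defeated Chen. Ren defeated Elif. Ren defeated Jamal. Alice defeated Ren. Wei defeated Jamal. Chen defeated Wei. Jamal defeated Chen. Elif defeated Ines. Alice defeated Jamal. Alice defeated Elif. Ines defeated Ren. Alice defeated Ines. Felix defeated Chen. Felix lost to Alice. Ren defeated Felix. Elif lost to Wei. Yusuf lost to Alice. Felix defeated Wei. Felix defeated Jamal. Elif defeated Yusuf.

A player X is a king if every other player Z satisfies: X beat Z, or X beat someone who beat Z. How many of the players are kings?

Wei cannot reach Alice in two steps.
Jamal cannot reach Felix, Elif, Alice, Yusuf, Ren in two steps.
Chen cannot reach Alice in two steps.
Ines cannot reach Alice in two steps.
Felix cannot reach Alice, Yusuf in two steps.
Elif cannot reach Alice in two steps.
Alice reaches everyone (king).
Yusuf cannot reach Alice in two steps.
Ren cannot reach Alice in two steps.
Kings: Alice — 1.

1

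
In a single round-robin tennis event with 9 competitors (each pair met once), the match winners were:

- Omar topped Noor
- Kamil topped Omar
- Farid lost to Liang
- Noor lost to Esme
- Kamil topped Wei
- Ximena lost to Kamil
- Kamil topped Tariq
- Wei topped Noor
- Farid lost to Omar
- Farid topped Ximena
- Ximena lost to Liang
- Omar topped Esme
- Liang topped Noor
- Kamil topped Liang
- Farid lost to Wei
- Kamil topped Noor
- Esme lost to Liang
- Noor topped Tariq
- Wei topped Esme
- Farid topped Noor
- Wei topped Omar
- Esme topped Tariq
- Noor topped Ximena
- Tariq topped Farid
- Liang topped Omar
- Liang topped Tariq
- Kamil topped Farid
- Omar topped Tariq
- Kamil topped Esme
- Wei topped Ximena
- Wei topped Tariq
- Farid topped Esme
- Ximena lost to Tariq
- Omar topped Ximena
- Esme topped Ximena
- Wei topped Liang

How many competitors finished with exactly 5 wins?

Win totals: Kamil 8, Esme 3, Omar 5, Wei 7, Liang 6, Ximena 0, Tariq 2, Noor 2, Farid 3.
Exactly 5: Omar — 1 competitor.

1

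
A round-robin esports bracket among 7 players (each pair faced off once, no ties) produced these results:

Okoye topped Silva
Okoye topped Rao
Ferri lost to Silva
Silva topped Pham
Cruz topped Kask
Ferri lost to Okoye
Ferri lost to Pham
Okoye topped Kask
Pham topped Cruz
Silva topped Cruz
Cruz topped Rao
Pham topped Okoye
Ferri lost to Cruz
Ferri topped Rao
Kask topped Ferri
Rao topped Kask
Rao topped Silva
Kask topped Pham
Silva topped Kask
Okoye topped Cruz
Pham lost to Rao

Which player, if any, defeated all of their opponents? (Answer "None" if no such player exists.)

None

Highest win total is Okoye with 5 (out of 6 possible).
Okoye lost to Pham, so no player went undefeated.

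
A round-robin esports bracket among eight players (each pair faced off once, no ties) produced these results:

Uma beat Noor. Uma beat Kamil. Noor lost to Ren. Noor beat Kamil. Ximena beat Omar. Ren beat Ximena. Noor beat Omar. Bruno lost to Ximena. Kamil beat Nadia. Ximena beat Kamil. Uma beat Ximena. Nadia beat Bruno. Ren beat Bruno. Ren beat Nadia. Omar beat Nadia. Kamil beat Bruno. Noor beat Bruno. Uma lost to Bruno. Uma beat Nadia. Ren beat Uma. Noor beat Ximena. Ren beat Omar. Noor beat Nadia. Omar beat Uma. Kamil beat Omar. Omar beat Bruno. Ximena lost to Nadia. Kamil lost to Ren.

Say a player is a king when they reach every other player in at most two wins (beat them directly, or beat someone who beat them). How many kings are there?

Noor cannot reach Ren in two steps.
Kamil cannot reach Noor, Ren in two steps.
Uma cannot reach Ren in two steps.
Ren reaches everyone (king).
Omar cannot reach Ren in two steps.
Nadia cannot reach Noor, Ren in two steps.
Bruno cannot reach Ren, Omar in two steps.
Ximena cannot reach Noor, Ren in two steps.
Kings: Ren — 1.

1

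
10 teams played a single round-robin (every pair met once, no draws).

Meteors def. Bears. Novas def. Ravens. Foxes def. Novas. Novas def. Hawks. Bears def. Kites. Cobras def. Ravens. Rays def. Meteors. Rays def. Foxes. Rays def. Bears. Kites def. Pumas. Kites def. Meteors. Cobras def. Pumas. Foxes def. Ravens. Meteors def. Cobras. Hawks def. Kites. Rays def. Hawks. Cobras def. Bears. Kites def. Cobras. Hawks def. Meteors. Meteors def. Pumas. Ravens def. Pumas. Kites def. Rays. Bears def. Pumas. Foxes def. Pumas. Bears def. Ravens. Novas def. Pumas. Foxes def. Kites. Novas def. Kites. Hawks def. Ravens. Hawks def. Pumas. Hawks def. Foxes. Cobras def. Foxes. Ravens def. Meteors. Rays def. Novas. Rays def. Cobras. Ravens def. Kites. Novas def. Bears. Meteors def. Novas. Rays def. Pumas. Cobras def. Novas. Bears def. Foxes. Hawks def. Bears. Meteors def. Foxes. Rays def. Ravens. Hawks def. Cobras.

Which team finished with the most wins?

Win totals: Meteors 5, Hawks 7, Bears 4, Novas 5, Rays 8, Foxes 4, Cobras 5, Ravens 3, Pumas 0, Kites 4.
Rays leads with 8 wins (next highest: 7).

Rays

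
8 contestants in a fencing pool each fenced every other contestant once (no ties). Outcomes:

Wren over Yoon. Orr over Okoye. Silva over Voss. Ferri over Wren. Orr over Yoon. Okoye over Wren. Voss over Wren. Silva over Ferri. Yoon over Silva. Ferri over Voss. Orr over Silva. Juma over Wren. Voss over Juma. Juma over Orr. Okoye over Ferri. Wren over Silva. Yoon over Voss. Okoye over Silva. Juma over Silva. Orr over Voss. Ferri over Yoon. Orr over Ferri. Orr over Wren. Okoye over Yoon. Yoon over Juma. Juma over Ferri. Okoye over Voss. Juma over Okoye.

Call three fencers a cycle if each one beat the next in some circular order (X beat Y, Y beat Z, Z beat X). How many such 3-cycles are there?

Win totals: Yoon 3, Ferri 3, Juma 5, Voss 2, Orr 6, Silva 2, Okoye 5, Wren 2.
A fencer with w wins dominates both others in C(w,2) triples; summing gives 3 + 3 + 10 + 1 + 15 + 1 + 10 + 1 = 44 transitive triples.
Total triples C(8,3) = 56, so cyclic triples = 56 − 44 = 12.

12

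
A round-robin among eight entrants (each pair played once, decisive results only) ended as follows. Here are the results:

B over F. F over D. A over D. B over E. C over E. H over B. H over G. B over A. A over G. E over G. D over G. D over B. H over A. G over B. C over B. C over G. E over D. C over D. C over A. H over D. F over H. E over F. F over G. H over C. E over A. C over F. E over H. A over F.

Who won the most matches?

Win totals: A 3, B 3, C 6, D 2, E 5, F 3, G 1, H 5.
C leads with 6 wins (next highest: 5).

C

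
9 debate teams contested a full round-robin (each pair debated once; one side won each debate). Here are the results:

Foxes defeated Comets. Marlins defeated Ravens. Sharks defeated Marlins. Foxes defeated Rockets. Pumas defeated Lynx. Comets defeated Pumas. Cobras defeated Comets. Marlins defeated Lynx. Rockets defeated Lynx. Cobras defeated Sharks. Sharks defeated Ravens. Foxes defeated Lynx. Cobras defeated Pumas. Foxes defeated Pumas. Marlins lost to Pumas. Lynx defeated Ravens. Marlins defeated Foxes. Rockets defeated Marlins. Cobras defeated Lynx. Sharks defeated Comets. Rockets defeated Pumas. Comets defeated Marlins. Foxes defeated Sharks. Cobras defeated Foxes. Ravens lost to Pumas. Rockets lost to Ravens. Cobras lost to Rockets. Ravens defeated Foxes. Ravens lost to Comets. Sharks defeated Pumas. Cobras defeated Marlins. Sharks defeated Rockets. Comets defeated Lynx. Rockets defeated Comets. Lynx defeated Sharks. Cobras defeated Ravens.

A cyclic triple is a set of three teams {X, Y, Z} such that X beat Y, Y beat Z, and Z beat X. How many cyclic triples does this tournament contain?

Win totals: Comets 4, Foxes 5, Sharks 5, Pumas 3, Ravens 2, Marlins 3, Rockets 5, Cobras 7, Lynx 2.
A team with w wins dominates both others in C(w,2) triples; summing gives 6 + 10 + 10 + 3 + 1 + 3 + 10 + 21 + 1 = 65 transitive triples.
Total triples C(9,3) = 84, so cyclic triples = 84 − 65 = 19.

19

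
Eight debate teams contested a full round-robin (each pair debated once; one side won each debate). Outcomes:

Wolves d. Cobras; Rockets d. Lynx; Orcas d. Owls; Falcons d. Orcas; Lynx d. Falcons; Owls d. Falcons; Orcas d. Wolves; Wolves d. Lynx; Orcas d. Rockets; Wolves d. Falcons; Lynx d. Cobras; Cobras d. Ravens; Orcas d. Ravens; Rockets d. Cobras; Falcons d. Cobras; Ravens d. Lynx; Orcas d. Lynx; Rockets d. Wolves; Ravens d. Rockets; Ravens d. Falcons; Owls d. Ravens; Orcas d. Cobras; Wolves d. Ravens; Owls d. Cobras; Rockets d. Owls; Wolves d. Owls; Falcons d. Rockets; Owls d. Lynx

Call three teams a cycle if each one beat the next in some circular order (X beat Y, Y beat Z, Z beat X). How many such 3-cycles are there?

Win totals: Wolves 5, Lynx 2, Falcons 3, Owls 4, Rockets 4, Cobras 1, Orcas 6, Ravens 3.
A team with w wins dominates both others in C(w,2) triples; summing gives 10 + 1 + 3 + 6 + 6 + 0 + 15 + 3 = 44 transitive triples.
Total triples C(8,3) = 56, so cyclic triples = 56 − 44 = 12.

12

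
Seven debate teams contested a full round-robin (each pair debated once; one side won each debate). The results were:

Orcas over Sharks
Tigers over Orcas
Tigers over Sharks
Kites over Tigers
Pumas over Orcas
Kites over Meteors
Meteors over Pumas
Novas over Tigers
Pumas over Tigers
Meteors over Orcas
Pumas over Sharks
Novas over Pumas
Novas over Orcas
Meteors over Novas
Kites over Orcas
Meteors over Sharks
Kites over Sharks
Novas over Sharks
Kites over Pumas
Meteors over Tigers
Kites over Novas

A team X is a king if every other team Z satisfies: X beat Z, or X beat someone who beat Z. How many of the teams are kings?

1

Kites reaches everyone (king).
Orcas cannot reach Kites, Meteors, Pumas, Novas, Tigers in two steps.
Meteors cannot reach Kites in two steps.
Pumas cannot reach Kites, Meteors, Novas in two steps.
Novas cannot reach Kites, Meteors in two steps.
Sharks cannot reach Kites, Orcas, Meteors, Pumas, Novas, Tigers in two steps.
Tigers cannot reach Kites, Meteors, Pumas, Novas in two steps.
Kings: Kites — 1.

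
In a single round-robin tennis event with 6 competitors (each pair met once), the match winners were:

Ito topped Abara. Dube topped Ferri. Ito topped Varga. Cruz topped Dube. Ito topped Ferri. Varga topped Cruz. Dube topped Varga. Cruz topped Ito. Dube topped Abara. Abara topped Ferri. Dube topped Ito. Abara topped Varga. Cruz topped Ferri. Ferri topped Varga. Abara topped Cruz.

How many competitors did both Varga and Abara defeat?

Varga beat: Cruz.
Abara beat: Varga, Ferri, Cruz.
Both beat: Cruz — 1.

1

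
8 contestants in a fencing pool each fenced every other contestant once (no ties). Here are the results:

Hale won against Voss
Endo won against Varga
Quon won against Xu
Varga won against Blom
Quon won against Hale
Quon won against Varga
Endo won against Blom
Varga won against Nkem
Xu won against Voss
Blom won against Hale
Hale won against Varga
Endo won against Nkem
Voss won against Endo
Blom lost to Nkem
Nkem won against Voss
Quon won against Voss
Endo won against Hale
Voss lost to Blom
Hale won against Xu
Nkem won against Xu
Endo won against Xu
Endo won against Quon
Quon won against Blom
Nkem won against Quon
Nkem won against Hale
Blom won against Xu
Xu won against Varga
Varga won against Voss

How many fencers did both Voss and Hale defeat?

Voss beat: Endo.
Hale beat: Xu, Varga, Voss.
No one was beaten by both.

0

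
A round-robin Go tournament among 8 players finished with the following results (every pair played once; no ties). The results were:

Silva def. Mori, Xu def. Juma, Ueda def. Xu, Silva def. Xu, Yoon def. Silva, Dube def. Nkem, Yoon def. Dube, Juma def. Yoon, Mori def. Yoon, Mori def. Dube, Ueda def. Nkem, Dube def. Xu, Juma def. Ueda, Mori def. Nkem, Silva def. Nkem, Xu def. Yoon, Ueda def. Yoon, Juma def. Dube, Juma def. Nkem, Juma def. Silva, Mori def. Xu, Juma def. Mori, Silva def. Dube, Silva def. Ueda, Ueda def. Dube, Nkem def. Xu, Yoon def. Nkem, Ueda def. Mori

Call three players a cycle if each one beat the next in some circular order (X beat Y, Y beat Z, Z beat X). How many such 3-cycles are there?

10

Win totals: Nkem 1, Yoon 3, Juma 6, Dube 2, Mori 4, Silva 5, Xu 2, Ueda 5.
A player with w wins dominates both others in C(w,2) triples; summing gives 0 + 3 + 15 + 1 + 6 + 10 + 1 + 10 = 46 transitive triples.
Total triples C(8,3) = 56, so cyclic triples = 56 − 46 = 10.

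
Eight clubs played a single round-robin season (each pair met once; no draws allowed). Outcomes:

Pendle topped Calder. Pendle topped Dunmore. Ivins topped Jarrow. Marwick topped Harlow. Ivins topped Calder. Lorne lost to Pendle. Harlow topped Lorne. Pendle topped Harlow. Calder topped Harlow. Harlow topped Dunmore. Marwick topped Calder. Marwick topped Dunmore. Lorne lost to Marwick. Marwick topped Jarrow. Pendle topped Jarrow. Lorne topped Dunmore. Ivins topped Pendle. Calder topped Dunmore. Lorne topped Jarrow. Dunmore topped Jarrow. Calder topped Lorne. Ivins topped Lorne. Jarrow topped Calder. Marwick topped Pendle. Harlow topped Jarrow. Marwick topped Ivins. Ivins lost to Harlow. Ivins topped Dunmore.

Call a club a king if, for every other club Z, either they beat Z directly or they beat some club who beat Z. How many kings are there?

1

Calder cannot reach Pendle, Marwick in two steps.
Lorne cannot reach Ivins, Pendle, Harlow, Marwick in two steps.
Dunmore cannot reach Lorne, Ivins, Pendle, Harlow, Marwick in two steps.
Ivins cannot reach Marwick in two steps.
Pendle cannot reach Marwick in two steps.
Harlow cannot reach Marwick in two steps.
Marwick reaches everyone (king).
Jarrow cannot reach Ivins, Pendle, Marwick in two steps.
Kings: Marwick — 1.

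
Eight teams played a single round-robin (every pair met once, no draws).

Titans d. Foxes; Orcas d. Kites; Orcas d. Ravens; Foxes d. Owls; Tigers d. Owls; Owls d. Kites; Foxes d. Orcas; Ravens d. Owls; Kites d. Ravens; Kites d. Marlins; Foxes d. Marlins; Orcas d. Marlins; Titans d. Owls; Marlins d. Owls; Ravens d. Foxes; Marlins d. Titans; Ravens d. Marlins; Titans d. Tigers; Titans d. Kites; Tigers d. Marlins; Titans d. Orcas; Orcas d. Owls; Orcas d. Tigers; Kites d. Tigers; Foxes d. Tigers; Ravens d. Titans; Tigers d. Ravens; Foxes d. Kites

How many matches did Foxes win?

5

Foxes' results: beat Kites, Tigers, Owls, Marlins, Orcas; lost to Ravens, Titans.
That is 5 wins.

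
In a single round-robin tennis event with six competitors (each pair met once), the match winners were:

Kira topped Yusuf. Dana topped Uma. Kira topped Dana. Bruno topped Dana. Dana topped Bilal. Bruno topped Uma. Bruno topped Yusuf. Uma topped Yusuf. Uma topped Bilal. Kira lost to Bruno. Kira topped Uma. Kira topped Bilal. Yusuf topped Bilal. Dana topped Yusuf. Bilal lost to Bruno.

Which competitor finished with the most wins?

Win totals: Yusuf 1, Dana 3, Uma 2, Kira 4, Bruno 5, Bilal 0.
Bruno leads with 5 wins (next highest: 4).

Bruno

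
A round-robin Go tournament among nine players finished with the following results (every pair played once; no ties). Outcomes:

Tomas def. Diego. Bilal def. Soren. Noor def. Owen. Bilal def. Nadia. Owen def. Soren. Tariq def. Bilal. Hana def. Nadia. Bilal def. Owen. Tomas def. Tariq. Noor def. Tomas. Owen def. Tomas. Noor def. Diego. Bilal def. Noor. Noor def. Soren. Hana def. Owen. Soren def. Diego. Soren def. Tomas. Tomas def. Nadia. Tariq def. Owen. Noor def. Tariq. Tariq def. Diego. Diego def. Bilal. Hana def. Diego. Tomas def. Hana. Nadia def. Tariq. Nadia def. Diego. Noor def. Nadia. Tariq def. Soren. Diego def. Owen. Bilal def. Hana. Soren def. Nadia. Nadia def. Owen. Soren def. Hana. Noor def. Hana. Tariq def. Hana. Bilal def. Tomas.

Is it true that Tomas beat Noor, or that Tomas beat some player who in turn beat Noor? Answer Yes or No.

No

Tomas did not beat Noor directly.
Tomas beat Diego, Tariq, Nadia, Hana, but each of them lost to Noor. No two-step path.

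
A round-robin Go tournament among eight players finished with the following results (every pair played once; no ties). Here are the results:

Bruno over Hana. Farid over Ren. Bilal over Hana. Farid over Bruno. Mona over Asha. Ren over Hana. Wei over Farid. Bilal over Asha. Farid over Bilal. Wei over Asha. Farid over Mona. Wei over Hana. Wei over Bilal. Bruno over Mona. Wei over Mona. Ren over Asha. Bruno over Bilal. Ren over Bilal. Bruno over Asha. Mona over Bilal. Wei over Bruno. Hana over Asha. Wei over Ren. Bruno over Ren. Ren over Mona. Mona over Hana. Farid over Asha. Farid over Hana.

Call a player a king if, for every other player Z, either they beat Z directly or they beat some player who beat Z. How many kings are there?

Wei reaches everyone (king).
Asha cannot reach Wei, Bruno, Hana, Ren, Mona, Farid, Bilal in two steps.
Bruno cannot reach Wei, Farid in two steps.
Hana cannot reach Wei, Bruno, Ren, Mona, Farid, Bilal in two steps.
Ren cannot reach Wei, Bruno, Farid in two steps.
Mona cannot reach Wei, Bruno, Ren, Farid in two steps.
Farid cannot reach Wei in two steps.
Bilal cannot reach Wei, Bruno, Ren, Mona, Farid in two steps.
Kings: Wei — 1.

1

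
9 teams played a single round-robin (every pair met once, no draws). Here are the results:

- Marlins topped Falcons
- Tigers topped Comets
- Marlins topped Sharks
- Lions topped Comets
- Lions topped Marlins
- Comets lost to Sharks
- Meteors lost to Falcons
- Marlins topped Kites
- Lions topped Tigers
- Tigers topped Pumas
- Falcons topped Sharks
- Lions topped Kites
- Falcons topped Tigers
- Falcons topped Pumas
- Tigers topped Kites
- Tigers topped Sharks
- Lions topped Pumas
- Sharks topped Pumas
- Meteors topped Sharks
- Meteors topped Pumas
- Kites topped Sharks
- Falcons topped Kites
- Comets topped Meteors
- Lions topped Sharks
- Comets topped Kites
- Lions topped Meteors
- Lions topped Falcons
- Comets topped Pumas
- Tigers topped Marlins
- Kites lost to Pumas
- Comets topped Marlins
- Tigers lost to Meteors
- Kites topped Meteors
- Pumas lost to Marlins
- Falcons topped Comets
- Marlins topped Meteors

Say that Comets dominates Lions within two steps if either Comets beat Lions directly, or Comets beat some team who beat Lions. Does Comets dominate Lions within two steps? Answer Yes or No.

No

Comets did not beat Lions directly.
Comets beat Kites, Meteors, Pumas, Marlins, but each of them lost to Lions. No two-step path.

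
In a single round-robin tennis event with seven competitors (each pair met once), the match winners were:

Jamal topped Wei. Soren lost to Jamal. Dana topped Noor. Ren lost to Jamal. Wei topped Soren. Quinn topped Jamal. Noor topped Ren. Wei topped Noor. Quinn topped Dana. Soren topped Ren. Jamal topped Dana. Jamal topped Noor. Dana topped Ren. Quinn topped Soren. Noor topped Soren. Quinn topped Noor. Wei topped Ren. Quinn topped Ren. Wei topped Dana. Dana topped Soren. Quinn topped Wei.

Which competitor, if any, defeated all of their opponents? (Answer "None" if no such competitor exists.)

Quinn has 6 wins out of 6 opponents — a perfect record.

Quinn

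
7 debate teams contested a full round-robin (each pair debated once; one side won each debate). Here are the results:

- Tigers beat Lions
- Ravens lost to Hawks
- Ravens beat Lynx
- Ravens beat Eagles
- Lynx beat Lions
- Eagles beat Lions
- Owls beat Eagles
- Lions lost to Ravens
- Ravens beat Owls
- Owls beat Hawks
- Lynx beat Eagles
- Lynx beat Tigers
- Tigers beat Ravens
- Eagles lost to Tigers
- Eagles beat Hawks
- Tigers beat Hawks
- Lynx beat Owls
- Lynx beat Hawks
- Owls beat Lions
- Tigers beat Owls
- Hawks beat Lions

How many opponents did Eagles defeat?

Eagles' results: beat Hawks, Lions; lost to Lynx, Ravens, Owls, Tigers.
That is 2 wins.

2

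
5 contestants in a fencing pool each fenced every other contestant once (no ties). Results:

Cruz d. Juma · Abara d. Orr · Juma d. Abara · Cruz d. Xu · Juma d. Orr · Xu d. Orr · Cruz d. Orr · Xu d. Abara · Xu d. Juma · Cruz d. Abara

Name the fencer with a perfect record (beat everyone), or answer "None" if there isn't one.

Cruz

Cruz has 4 wins out of 4 opponents — a perfect record.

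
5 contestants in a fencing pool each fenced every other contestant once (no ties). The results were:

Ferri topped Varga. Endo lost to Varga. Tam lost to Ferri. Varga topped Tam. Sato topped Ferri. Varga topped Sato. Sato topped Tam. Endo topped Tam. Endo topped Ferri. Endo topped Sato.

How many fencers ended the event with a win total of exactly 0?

Win totals: Sato 2, Varga 3, Tam 0, Endo 3, Ferri 2.
Exactly 0: Tam — 1 fencer.

1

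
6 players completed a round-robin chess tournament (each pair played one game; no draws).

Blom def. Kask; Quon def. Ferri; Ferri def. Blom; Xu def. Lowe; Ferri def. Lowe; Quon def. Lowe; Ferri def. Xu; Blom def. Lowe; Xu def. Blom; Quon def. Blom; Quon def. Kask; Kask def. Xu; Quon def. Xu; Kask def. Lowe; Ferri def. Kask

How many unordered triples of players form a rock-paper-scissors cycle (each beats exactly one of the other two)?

1

Of the C(6,3) = 20 triples, the cyclic ones are: {Blom, Kask, Xu}.
That is 1.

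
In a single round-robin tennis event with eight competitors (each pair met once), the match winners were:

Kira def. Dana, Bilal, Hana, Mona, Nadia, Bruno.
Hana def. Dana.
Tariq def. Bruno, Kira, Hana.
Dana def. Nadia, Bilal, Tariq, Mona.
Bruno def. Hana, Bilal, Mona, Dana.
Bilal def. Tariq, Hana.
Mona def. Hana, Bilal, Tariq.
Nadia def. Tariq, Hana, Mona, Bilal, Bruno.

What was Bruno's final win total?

4

Bruno's results: beat Mona, Bilal, Dana, Hana; lost to Tariq, Nadia, Kira.
That is 4 wins.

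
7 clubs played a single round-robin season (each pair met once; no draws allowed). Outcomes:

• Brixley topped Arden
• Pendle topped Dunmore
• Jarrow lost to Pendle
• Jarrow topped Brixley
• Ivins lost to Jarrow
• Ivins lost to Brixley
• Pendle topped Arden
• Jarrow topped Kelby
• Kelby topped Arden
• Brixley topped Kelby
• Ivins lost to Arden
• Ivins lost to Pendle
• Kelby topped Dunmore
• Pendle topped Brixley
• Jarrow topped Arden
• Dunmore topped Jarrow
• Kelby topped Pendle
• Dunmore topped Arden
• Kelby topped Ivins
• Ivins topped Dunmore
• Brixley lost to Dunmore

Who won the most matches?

Win totals: Kelby 4, Dunmore 3, Pendle 5, Brixley 3, Ivins 1, Jarrow 4, Arden 1.
Pendle leads with 5 wins (next highest: 4).

Pendle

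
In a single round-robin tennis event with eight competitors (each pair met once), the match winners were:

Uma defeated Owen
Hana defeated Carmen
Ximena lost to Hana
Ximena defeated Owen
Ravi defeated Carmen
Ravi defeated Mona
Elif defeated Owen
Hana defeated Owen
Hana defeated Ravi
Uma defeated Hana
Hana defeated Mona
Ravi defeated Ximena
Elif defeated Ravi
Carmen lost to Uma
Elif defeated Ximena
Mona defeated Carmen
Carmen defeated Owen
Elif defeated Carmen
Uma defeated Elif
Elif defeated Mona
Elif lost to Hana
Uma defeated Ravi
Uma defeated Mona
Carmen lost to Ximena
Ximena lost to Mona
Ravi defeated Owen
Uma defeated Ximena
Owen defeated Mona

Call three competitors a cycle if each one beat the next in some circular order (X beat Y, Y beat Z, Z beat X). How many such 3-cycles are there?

2

Win totals: Ximena 2, Hana 6, Owen 1, Elif 5, Uma 7, Ravi 4, Carmen 1, Mona 2.
A competitor with w wins dominates both others in C(w,2) triples; summing gives 1 + 15 + 0 + 10 + 21 + 6 + 0 + 1 = 54 transitive triples.
Total triples C(8,3) = 56, so cyclic triples = 56 − 54 = 2.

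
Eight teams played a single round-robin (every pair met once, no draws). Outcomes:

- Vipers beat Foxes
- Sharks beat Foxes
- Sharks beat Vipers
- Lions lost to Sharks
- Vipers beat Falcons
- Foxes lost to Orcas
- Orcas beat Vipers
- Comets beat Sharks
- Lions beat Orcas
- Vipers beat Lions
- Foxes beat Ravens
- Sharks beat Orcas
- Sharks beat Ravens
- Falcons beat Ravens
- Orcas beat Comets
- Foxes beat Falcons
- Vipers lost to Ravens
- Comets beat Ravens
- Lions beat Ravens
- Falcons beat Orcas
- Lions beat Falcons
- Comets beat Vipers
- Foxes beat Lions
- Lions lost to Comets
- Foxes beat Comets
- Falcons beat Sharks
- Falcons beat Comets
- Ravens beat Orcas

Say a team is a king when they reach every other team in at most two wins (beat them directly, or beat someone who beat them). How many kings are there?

Falcons reaches everyone (king).
Vipers reaches everyone (king).
Foxes reaches everyone (king).
Sharks reaches everyone (king).
Ravens cannot reach Sharks in two steps.
Orcas reaches everyone (king).
Lions reaches everyone (king).
Comets reaches everyone (king).
Kings: Falcons, Vipers, Foxes, Sharks, Orcas, Lions, Comets — 7.

7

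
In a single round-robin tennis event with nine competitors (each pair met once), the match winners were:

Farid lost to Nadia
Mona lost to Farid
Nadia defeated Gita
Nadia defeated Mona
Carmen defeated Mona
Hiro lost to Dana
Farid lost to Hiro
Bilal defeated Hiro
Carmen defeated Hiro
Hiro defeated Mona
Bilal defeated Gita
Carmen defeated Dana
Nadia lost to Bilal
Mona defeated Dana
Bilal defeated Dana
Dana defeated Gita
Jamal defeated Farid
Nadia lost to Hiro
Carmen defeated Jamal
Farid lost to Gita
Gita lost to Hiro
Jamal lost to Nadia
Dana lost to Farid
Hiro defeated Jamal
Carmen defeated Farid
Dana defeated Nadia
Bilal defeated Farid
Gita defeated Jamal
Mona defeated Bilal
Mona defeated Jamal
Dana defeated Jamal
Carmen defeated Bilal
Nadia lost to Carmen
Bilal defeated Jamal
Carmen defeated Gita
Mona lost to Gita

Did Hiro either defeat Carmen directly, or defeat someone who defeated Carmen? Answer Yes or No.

No

Hiro did not beat Carmen directly.
Hiro beat Gita, Jamal, Nadia, Mona, Farid, but each of them lost to Carmen. No two-step path.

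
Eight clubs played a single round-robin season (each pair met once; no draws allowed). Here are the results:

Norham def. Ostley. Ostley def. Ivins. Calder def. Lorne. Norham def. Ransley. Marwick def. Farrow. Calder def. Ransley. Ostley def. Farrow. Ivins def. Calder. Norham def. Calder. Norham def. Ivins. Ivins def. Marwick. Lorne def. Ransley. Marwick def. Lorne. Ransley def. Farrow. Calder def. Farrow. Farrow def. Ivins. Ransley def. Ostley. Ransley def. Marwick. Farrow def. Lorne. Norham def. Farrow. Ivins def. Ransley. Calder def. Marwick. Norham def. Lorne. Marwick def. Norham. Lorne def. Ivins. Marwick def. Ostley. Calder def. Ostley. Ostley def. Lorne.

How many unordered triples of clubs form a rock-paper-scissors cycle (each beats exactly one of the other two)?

Win totals: Ostley 3, Ransley 3, Lorne 2, Marwick 4, Calder 5, Farrow 2, Norham 6, Ivins 3.
A club with w wins dominates both others in C(w,2) triples; summing gives 3 + 3 + 1 + 6 + 10 + 1 + 15 + 3 = 42 transitive triples.
Total triples C(8,3) = 56, so cyclic triples = 56 − 42 = 14.

14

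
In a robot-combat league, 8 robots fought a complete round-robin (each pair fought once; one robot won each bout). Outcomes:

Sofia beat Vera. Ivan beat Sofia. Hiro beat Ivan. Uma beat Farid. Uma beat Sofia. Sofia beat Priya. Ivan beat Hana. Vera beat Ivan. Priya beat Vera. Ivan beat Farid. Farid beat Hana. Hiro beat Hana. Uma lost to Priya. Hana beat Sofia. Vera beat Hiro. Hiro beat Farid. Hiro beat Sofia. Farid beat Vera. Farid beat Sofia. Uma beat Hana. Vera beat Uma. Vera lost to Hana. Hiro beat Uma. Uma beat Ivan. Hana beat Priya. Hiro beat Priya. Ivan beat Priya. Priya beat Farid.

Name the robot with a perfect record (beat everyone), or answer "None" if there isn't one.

Highest win total is Hiro with 6 (out of 7 possible).
Hiro lost to Vera, so no robot went undefeated.

None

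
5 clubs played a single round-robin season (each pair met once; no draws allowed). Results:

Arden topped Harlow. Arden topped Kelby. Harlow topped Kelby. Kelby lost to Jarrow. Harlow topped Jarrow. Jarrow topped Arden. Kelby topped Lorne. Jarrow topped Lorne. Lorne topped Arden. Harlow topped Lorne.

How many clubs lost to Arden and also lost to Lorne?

Arden beat: Harlow, Kelby.
Lorne beat: Arden.
No one was beaten by both.

0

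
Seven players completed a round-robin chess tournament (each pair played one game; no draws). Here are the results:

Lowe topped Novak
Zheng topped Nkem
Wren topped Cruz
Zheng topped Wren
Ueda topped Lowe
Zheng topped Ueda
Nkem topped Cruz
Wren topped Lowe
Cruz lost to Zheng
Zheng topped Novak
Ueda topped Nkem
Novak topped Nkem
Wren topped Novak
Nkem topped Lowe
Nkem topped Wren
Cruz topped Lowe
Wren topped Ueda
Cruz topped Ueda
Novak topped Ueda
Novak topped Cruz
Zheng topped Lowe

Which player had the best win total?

Win totals: Zheng 6, Novak 3, Lowe 1, Wren 4, Ueda 2, Cruz 2, Nkem 3.
Zheng leads with 6 wins (next highest: 4).

Zheng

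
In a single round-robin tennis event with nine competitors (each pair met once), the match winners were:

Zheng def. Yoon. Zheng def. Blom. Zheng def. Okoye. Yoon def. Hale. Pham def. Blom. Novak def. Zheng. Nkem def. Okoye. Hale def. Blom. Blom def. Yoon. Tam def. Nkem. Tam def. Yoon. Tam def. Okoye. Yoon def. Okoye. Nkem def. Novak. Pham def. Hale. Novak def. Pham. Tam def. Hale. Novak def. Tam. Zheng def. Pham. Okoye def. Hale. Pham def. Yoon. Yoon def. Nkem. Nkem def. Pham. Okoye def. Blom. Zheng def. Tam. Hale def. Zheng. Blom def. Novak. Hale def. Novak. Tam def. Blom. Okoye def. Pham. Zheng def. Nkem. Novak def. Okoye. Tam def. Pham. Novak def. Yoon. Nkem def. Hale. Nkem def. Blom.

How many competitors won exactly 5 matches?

2

Win totals: Yoon 3, Blom 2, Zheng 6, Novak 5, Hale 3, Okoye 3, Nkem 5, Pham 3, Tam 6.
Exactly 5: Novak, Nkem — 2 competitors.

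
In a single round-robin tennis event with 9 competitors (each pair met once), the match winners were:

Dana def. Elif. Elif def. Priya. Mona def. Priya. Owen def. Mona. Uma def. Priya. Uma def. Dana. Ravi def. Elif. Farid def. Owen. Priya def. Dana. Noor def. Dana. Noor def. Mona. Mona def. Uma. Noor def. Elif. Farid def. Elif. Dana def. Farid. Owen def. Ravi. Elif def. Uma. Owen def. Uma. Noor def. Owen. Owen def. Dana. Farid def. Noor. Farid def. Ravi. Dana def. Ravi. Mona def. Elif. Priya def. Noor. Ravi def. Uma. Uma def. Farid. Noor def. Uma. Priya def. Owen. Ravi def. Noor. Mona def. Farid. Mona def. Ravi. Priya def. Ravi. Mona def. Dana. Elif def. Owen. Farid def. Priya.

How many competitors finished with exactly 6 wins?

Win totals: Elif 3, Mona 6, Ravi 3, Farid 5, Owen 4, Noor 5, Dana 3, Priya 4, Uma 3.
Exactly 6: Mona — 1 competitor.

1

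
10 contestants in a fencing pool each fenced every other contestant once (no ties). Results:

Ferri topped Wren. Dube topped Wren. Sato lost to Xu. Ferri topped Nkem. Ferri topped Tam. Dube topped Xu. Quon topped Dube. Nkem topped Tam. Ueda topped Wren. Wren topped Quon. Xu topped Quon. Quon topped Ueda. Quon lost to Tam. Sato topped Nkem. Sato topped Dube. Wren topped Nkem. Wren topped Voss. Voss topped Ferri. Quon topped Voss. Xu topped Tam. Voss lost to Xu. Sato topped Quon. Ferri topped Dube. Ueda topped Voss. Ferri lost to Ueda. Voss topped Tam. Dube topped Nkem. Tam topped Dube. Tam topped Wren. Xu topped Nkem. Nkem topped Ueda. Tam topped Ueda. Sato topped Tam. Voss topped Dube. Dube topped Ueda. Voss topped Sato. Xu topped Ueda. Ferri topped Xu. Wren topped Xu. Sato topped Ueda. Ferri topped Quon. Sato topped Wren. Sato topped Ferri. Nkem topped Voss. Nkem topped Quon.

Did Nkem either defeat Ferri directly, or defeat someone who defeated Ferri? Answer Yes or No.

Nkem did not beat Ferri directly.
Nkem beat Voss, Ueda, Quon, Tam. Of those, Voss beat Ferri.

Yes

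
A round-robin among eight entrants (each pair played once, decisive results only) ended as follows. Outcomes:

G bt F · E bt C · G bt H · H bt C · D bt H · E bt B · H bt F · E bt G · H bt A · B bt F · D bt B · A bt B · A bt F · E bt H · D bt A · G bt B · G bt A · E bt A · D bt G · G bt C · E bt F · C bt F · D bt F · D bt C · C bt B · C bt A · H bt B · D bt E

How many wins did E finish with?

E's results: beat A, B, C, F, G, H; lost to D.
That is 6 wins.

6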